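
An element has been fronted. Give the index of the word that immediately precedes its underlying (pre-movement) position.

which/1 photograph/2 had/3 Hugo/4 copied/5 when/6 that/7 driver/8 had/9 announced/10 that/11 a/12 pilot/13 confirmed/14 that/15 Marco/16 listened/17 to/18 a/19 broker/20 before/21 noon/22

5

The displaced element is "which photograph" (word 2).
It functions as the direct object of "copied", so the gap sits immediately after word 5 ("copied").
Base order: Hugo had copied which photograph when that driver had announced that a pilot confirmed that Marco listened to a broker before noon.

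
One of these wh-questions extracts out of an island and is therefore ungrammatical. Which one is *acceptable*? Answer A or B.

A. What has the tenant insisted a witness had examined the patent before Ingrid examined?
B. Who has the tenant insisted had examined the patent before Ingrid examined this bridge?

B

In A, the wh-phrase is extracted from inside an adjunct island (introduced by "before"), which blocks movement.
In B, the extraction path crosses only that-complement boundaries, which are transparent.
So B is grammatical.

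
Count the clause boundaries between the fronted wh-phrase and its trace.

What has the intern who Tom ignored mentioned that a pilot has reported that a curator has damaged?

"what" is extracted from the object of "damaged".
Boundaries crossed, outermost first: [that], [that] — 2 in total.

2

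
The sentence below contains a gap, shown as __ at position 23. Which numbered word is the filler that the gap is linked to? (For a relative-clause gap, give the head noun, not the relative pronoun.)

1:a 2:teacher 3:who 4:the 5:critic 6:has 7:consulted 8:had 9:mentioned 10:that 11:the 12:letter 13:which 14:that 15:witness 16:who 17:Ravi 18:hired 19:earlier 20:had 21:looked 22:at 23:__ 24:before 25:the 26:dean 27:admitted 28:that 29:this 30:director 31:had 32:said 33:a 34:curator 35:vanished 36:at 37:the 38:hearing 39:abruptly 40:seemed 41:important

12

The gap at 23 is the prepositional object of "looked", inside a relative clause.
The relative pronoun is "which" (word 13); it is bound by the head noun immediately before it.
Its filler is the head noun "letter", at word 12.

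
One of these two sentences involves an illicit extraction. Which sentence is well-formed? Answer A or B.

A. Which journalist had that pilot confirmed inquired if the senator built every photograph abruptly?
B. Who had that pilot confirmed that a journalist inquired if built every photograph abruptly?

A

In B, the wh-phrase is extracted from inside a wh-island (introduced by "if"), which blocks movement.
In A, the extraction path crosses only that-complement boundaries, which are transparent.
So A is grammatical.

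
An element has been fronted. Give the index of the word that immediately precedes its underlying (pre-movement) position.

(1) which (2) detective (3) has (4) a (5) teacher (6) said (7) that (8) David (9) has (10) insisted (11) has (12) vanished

10

The displaced element is "which detective" (word 2).
It is linked across 2 clause boundaries (that → Ø).
It functions as the subject of "vanished", so the gap sits immediately after word 10 ("insisted").
Base order: A teacher has said that David has insisted that which detective has vanished.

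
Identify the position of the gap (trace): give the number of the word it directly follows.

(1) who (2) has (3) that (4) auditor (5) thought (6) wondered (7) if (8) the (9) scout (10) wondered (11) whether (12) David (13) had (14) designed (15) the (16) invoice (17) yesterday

The displaced element is "who" (word 1).
It is linked across 1 clause boundary (Ø).
It functions as the subject of "wondered", so the gap sits immediately after word 5 ("thought").
Base order: That auditor has thought that who wondered if the scout wondered whether David had designed the invoice yesterday.

5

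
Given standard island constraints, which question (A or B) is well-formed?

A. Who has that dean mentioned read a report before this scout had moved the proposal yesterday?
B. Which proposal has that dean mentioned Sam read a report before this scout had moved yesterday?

In B, the wh-phrase is extracted from inside an adjunct island (introduced by "before"), which blocks movement.
In A, the extraction path crosses only that-complement boundaries, which are transparent.
So A is grammatical.

A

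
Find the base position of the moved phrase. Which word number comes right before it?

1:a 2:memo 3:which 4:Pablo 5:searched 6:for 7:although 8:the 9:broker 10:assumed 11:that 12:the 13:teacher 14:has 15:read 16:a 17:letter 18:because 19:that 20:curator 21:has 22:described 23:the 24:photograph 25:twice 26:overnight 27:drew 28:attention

6

The displaced element is "a memo" (word 2).
It functions as the object of the preposition "for" of "searched", so the gap sits immediately after word 6 ("for").
Base order: Pablo searched for a memo although the broker assumed that the teacher has read a letter because that curator has described the photograph twice overnight.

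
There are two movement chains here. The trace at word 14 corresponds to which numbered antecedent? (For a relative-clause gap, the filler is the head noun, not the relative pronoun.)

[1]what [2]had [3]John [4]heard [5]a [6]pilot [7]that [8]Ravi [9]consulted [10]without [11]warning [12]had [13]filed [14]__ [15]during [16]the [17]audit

1

The marked gap is the direct object of "filed".
Its filler is the fronted wh-phrase "what", at word 1.
(The other dependency links word 6 to a gap after word 9.)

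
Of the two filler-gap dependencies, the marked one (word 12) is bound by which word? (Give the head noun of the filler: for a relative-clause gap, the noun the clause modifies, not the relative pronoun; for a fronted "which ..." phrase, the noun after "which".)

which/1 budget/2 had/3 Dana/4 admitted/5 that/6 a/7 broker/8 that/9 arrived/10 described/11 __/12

2

The marked gap is the direct object of "described".
Its filler is the fronted wh-phrase "which budget", at word 2.
(The other dependency links word 8 to a gap after word 9.)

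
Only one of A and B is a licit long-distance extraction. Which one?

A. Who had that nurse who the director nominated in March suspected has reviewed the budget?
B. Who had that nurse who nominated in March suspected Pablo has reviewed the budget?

A

In B, the wh-phrase is extracted from inside a complex-NP island (relative clause) (introduced by "who"), which blocks movement.
In A, the extraction path crosses only that-complement boundaries, which are transparent.
So A is grammatical.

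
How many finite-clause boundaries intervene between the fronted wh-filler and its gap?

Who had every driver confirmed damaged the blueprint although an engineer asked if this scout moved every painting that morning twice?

"who" is extracted from the subject of "damaged".
Boundaries crossed, outermost first: [Ø] — 1 in total.

1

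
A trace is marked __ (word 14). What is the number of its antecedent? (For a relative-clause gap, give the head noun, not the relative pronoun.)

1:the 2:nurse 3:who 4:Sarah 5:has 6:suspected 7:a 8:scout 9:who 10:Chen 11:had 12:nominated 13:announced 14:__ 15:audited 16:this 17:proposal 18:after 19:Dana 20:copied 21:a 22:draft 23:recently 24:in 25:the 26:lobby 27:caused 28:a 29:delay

2

The gap at 14 is the subject of "audited", inside a relative clause.
The relative pronoun is "who" (word 3); it is bound by the head noun immediately before it.
Its filler is the head noun "nurse", at word 2.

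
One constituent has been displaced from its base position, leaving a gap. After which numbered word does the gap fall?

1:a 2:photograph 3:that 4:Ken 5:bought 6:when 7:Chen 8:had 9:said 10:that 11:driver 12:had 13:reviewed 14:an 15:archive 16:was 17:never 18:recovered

5

The displaced element is "a photograph" (word 2).
It functions as the direct object of "bought", so the gap sits immediately after word 5 ("bought").
Base order: Ken bought a photograph when Chen had said that driver had reviewed an archive.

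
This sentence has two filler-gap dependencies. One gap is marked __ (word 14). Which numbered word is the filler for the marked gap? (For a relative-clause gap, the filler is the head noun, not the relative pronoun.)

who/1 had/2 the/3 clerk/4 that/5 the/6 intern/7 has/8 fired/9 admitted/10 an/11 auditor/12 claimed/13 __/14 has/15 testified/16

1

The marked gap is the subject of "testified".
Its filler is the fronted wh-phrase "who", at word 1.
(The other dependency links word 4 to a gap after word 9.)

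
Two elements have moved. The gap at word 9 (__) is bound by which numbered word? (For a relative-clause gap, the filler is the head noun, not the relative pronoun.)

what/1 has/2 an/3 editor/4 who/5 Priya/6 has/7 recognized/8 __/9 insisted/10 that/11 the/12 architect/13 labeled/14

4

The marked gap is inside the relative clause, the direct object of "recognized".
Its filler is the head noun "editor" (via "who"), at word 4.
(The other dependency links word 1 to a gap after word 14.)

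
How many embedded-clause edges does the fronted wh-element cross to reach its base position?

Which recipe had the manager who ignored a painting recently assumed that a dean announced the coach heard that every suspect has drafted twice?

3

"which recipe" is extracted from the object of "drafted".
Boundaries crossed, outermost first: [that], [Ø], [that] — 3 in total.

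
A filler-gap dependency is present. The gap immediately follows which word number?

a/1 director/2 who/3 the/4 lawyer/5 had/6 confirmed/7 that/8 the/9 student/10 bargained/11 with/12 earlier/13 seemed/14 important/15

The displaced element is "a director" (word 2).
It is linked across 1 clause boundary (that).
It functions as the object of the preposition "with" of "bargained", so the gap sits immediately after word 12 ("with").
Base order: The lawyer had confirmed that the student bargained with a director earlier.

12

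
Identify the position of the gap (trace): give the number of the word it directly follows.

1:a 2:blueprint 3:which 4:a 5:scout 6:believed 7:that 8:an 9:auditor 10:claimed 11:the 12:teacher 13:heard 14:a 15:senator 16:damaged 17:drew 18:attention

16

The displaced element is "a blueprint" (word 2).
It is linked across 3 clause boundaries (that → Ø → Ø).
It functions as the direct object of "damaged", so the gap sits immediately after word 16 ("damaged").
Base order: A scout believed that an auditor claimed the teacher heard a senator damaged a blueprint.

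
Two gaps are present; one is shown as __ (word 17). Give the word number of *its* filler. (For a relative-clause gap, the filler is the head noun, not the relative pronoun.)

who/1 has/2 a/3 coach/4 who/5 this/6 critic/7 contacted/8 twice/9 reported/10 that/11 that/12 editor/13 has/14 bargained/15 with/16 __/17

The marked gap is the object of the preposition "with" of "bargained".
Its filler is the fronted wh-phrase "who", at word 1.
(The other dependency links word 4 to a gap after word 8.)

1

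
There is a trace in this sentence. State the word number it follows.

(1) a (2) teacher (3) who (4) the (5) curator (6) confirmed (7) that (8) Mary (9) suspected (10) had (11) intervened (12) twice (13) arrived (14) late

The displaced element is "a teacher" (word 2).
It is linked across 2 clause boundaries (that → Ø).
It functions as the subject of "intervened", so the gap sits immediately after word 9 ("suspected").
Base order: The curator confirmed that Mary suspected that a teacher had intervened twice.

9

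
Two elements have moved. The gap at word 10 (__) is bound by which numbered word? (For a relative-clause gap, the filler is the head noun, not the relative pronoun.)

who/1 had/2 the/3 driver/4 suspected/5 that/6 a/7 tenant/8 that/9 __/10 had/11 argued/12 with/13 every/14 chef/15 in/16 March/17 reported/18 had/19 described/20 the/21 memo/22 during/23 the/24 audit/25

The marked gap is inside the relative clause, the subject of "argued".
Its filler is the head noun "tenant" (via "that"), at word 8.
(The other dependency links word 1 to a gap after word 18.)

8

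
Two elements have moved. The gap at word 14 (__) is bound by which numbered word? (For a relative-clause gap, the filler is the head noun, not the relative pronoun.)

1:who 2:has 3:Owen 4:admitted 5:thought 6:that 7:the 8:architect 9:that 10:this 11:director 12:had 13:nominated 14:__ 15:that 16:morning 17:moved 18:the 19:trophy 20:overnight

8

The marked gap is inside the relative clause, the direct object of "nominated".
Its filler is the head noun "architect" (via "that"), at word 8.
(The other dependency links word 1 to a gap after word 4.)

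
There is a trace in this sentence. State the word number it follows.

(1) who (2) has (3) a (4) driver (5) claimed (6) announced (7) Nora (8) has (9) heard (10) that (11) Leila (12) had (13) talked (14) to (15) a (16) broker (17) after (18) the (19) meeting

The displaced element is "who" (word 1).
It is linked across 1 clause boundary (Ø).
It functions as the subject of "announced", so the gap sits immediately after word 5 ("claimed").
Base order: A driver has claimed that who announced Nora has heard that Leila had talked to a broker after the meeting.

5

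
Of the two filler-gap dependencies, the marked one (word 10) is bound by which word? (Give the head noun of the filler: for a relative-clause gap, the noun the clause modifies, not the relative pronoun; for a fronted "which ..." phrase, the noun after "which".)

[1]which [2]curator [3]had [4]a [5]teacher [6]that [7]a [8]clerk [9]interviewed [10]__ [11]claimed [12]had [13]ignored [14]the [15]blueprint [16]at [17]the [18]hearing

5

The marked gap is inside the relative clause, the direct object of "interviewed".
Its filler is the head noun "teacher" (via "that"), at word 5.
(The other dependency links word 2 to a gap after word 11.)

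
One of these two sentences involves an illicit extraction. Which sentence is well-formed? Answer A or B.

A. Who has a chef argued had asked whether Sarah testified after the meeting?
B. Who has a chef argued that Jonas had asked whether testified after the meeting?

A

In B, the wh-phrase is extracted from inside a wh-island (introduced by "whether"), which blocks movement.
In A, the extraction path crosses only that-complement boundaries, which are transparent.
So A is grammatical.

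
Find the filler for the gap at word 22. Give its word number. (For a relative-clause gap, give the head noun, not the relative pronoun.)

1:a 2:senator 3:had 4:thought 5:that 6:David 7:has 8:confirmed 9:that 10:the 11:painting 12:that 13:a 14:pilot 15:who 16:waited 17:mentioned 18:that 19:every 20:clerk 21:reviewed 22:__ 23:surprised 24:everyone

11

The gap at 22 is the object of "reviewed", inside a relative clause.
The relative pronoun is "that" (word 12); it is bound by the head noun immediately before it.
Its filler is the head noun "painting", at word 11.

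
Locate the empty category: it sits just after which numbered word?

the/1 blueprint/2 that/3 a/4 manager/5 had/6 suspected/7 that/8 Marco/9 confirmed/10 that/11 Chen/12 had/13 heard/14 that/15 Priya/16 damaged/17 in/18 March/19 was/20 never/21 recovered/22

17

The displaced element is "the blueprint" (word 2).
It is linked across 3 clause boundaries (that → that → that).
It functions as the direct object of "damaged", so the gap sits immediately after word 17 ("damaged").
Base order: A manager had suspected that Marco confirmed that Chen had heard that Priya damaged the blueprint in March.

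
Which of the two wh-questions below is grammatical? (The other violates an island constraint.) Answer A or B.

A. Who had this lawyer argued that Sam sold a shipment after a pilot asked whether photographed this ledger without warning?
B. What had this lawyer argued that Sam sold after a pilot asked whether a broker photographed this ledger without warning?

B

In A, the wh-phrase is extracted from inside an adjunct island (introduced by "after"), which blocks movement.
In B, the extraction path crosses only that-complement boundaries, which are transparent.
So B is grammatical.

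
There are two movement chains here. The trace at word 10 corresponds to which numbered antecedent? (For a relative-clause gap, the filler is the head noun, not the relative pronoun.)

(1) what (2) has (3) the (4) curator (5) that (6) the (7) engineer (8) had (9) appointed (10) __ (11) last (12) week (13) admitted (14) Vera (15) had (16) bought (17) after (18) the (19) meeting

4

The marked gap is inside the relative clause, the direct object of "appointed".
Its filler is the head noun "curator" (via "that"), at word 4.
(The other dependency links word 1 to a gap after word 16.)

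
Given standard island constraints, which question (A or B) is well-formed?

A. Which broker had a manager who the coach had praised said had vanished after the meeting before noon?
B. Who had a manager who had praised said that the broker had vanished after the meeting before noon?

A

In B, the wh-phrase is extracted from inside a complex-NP island (relative clause) (introduced by "who"), which blocks movement.
In A, the extraction path crosses only that-complement boundaries, which are transparent.
So A is grammatical.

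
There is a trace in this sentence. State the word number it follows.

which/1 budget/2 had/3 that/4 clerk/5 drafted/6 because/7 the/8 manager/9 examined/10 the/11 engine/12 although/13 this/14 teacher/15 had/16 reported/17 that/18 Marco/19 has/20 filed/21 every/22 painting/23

The displaced element is "which budget" (word 2).
It functions as the direct object of "drafted", so the gap sits immediately after word 6 ("drafted").
Base order: That clerk had drafted which budget because the manager examined the engine although this teacher had reported that Marco has filed every painting.

6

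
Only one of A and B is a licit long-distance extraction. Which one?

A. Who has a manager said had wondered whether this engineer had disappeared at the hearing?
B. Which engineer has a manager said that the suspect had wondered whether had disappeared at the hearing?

In B, the wh-phrase is extracted from inside a wh-island (introduced by "whether"), which blocks movement.
In A, the extraction path crosses only that-complement boundaries, which are transparent.
So A is grammatical.

A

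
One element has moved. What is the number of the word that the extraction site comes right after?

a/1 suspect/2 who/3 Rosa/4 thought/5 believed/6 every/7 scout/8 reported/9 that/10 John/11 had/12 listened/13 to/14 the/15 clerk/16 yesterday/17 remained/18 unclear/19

5

The displaced element is "a suspect" (word 2).
It is linked across 1 clause boundary (Ø).
It functions as the subject of "believed", so the gap sits immediately after word 5 ("thought").
Base order: Rosa thought that a suspect believed every scout reported that John had listened to the clerk yesterday.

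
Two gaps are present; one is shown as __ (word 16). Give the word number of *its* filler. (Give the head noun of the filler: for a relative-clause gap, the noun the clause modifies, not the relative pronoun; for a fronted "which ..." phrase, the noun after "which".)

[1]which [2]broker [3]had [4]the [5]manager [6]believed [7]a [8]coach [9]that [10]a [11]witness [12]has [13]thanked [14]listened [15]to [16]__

The marked gap is the object of the preposition "to" of "listened".
Its filler is the fronted wh-phrase "which broker", at word 2.
(The other dependency links word 8 to a gap after word 13.)

2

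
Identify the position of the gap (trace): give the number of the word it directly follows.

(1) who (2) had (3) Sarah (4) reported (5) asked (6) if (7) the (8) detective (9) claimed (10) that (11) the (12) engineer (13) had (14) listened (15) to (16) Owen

4

The displaced element is "who" (word 1).
It is linked across 1 clause boundary (Ø).
It functions as the subject of "asked", so the gap sits immediately after word 4 ("reported").
Base order: Sarah had reported that who asked if the detective claimed that the engineer had listened to Owen.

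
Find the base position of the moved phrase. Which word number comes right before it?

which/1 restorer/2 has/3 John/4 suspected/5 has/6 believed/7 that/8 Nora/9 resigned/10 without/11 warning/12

5

The displaced element is "which restorer" (word 2).
It is linked across 1 clause boundary (Ø).
It functions as the subject of "believed", so the gap sits immediately after word 5 ("suspected").
Base order: John has suspected which restorer has believed that Nora resigned without warning.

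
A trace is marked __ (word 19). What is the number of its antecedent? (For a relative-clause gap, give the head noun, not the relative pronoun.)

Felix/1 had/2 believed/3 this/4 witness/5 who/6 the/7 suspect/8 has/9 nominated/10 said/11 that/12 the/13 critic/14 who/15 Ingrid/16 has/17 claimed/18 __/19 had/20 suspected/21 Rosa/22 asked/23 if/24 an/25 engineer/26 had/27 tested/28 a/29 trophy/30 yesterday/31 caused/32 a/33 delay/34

The gap at 19 is the subject of "suspected", inside a relative clause.
The relative pronoun is "who" (word 15); it is bound by the head noun immediately before it.
Its filler is the head noun "critic", at word 14.

14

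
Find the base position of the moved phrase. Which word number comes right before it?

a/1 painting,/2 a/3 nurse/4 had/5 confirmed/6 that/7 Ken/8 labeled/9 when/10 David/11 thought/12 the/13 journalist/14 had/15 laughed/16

9

The displaced element is "a painting" (word 2).
It is linked across 1 clause boundary (that).
It functions as the direct object of "labeled", so the gap sits immediately after word 9 ("labeled").
Base order: A nurse had confirmed that Ken labeled a painting when David thought the journalist had laughed.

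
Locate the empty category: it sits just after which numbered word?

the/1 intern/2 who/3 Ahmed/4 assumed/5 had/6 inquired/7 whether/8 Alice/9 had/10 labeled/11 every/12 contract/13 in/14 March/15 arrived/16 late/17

The displaced element is "the intern" (word 2).
It is linked across 1 clause boundary (Ø).
It functions as the subject of "inquired", so the gap sits immediately after word 5 ("assumed").
Base order: Ahmed assumed that the intern had inquired whether Alice had labeled every contract in March.

5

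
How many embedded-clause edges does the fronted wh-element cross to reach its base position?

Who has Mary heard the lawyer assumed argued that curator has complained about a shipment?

2

"who" is extracted from the subject of "argued".
Boundaries crossed, outermost first: [Ø], [Ø] — 2 in total.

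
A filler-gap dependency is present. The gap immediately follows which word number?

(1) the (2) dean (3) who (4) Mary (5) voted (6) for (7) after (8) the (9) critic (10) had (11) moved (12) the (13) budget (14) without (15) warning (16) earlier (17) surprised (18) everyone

6

The displaced element is "the dean" (word 2).
It functions as the object of the preposition "for" of "voted", so the gap sits immediately after word 6 ("for").
Base order: Mary voted for the dean after the critic had moved the budget without warning earlier.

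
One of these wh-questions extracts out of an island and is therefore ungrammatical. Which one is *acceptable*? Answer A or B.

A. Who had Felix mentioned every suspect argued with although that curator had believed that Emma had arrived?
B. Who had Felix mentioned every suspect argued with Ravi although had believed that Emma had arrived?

In B, the wh-phrase is extracted from inside an adjunct island (introduced by "although"), which blocks movement.
In A, the extraction path crosses only that-complement boundaries, which are transparent.
So A is grammatical.

A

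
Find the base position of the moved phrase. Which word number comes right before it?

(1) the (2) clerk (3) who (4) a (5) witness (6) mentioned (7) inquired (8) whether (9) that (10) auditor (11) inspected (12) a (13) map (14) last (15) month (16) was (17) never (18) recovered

6

The displaced element is "the clerk" (word 2).
It is linked across 1 clause boundary (Ø).
It functions as the subject of "inquired", so the gap sits immediately after word 6 ("mentioned").
Base order: A witness mentioned that the clerk inquired whether that auditor inspected a map last month.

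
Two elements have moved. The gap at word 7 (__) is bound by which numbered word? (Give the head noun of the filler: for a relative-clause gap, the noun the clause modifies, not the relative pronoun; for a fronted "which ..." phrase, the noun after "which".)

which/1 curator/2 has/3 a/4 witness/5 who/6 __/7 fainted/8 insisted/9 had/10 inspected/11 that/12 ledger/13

The marked gap is inside the relative clause, the subject of "fainted".
Its filler is the head noun "witness" (via "who"), at word 5.
(The other dependency links word 2 to a gap after word 9.)

5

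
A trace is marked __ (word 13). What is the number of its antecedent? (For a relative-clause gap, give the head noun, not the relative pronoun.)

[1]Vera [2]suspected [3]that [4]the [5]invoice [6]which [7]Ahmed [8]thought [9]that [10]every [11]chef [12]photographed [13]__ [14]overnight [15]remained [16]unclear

The gap at 13 is the object of "photographed", inside a relative clause.
The relative pronoun is "which" (word 6); it is bound by the head noun immediately before it.
Its filler is the head noun "invoice", at word 5.

5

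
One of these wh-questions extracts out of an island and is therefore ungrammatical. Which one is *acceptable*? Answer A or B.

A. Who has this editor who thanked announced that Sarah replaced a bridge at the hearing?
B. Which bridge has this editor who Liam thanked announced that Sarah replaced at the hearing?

In A, the wh-phrase is extracted from inside a complex-NP island (relative clause) (introduced by "who"), which blocks movement.
In B, the extraction path crosses only that-complement boundaries, which are transparent.
So B is grammatical.

B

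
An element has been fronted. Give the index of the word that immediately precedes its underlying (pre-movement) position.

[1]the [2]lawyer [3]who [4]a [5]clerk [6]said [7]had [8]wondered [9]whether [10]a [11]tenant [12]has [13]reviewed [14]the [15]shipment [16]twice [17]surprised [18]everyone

6

The displaced element is "the lawyer" (word 2).
It is linked across 1 clause boundary (Ø).
It functions as the subject of "wondered", so the gap sits immediately after word 6 ("said").
Base order: A clerk said that the lawyer had wondered whether a tenant has reviewed the shipment twice.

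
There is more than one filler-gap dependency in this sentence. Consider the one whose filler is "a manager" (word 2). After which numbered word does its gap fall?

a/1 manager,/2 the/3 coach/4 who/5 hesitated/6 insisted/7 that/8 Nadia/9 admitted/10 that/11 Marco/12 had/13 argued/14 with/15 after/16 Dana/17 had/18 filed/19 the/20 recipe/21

15

The displaced element is "a manager" (word 2).
It is linked across 2 clause boundaries (that → that).
It functions as the object of the preposition "with" of "argued", so the gap sits immediately after word 15 ("with").
Base order: The coach who hesitated insisted that Nadia admitted that Marco had argued with a manager after Dana had filed the recipe.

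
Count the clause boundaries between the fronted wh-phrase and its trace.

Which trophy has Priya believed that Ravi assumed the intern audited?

"which trophy" is extracted from the object of "audited".
Boundaries crossed, outermost first: [that], [Ø] — 2 in total.

2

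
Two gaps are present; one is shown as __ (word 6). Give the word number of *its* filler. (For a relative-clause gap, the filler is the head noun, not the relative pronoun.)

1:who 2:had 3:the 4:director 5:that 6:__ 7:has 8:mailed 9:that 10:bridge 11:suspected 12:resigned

4

The marked gap is inside the relative clause, the subject of "mailed".
Its filler is the head noun "director" (via "that"), at word 4.
(The other dependency links word 1 to a gap after word 11.)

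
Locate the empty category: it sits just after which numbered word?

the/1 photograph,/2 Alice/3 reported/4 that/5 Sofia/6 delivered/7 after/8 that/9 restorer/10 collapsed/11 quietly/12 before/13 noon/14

The displaced element is "the photograph" (word 2).
It is linked across 1 clause boundary (that).
It functions as the direct object of "delivered", so the gap sits immediately after word 7 ("delivered").
Base order: Alice reported that Sofia delivered the photograph after that restorer collapsed quietly before noon.

7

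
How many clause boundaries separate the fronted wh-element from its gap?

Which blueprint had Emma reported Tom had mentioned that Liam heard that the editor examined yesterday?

3

"which blueprint" is extracted from the object of "examined".
Boundaries crossed, outermost first: [Ø], [that], [that] — 3 in total.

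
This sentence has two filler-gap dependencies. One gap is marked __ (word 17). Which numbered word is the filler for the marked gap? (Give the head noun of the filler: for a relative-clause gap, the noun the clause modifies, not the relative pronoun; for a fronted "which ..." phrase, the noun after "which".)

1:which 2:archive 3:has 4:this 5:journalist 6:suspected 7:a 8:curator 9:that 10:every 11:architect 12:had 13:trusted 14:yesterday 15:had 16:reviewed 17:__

2

The marked gap is the direct object of "reviewed".
Its filler is the fronted wh-phrase "which archive", at word 2.
(The other dependency links word 8 to a gap after word 13.)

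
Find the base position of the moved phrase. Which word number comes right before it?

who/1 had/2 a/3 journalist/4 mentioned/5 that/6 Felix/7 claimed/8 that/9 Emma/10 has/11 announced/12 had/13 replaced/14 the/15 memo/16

12

The displaced element is "who" (word 1).
It is linked across 3 clause boundaries (that → that → Ø).
It functions as the subject of "replaced", so the gap sits immediately after word 12 ("announced").
Base order: A journalist had mentioned that Felix claimed that Emma has announced that who had replaced the memo.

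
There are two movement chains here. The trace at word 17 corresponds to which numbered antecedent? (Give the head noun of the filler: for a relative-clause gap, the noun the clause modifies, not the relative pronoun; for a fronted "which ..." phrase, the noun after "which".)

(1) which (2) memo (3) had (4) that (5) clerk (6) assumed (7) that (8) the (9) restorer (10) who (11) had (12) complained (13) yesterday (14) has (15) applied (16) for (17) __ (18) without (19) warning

2

The marked gap is the object of the preposition "for" of "applied".
Its filler is the fronted wh-phrase "which memo", at word 2.
(The other dependency links word 9 to a gap after word 10.)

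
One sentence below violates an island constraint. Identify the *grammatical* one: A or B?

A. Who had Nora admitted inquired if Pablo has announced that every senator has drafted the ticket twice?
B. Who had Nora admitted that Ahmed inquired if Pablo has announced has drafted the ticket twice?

In B, the wh-phrase is extracted from inside a wh-island (introduced by "if"), which blocks movement.
In A, the extraction path crosses only that-complement boundaries, which are transparent.
So A is grammatical.

A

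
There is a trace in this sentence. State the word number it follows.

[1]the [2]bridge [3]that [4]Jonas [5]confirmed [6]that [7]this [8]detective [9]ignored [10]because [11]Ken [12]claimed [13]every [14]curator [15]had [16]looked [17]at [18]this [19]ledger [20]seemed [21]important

9

The displaced element is "the bridge" (word 2).
It is linked across 1 clause boundary (that).
It functions as the direct object of "ignored", so the gap sits immediately after word 9 ("ignored").
Base order: Jonas confirmed that this detective ignored the bridge because Ken claimed every curator had looked at this ledger.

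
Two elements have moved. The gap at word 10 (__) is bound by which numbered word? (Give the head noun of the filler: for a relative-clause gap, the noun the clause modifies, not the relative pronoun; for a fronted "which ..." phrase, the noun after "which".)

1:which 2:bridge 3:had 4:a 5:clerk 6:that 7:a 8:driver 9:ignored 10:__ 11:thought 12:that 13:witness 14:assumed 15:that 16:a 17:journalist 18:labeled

The marked gap is inside the relative clause, the direct object of "ignored".
Its filler is the head noun "clerk" (via "that"), at word 5.
(The other dependency links word 2 to a gap after word 18.)

5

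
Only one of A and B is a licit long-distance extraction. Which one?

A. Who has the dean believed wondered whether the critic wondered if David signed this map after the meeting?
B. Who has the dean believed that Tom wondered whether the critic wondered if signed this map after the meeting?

In B, the wh-phrase is extracted from inside a wh-island (introduced by "whether"), which blocks movement.
In A, the extraction path crosses only that-complement boundaries, which are transparent.
So A is grammatical.

A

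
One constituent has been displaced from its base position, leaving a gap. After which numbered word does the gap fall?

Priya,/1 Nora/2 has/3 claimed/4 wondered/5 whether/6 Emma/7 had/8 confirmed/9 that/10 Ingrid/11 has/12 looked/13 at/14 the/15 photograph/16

The displaced element is "Priya" (word 1).
It is linked across 1 clause boundary (Ø).
It functions as the subject of "wondered", so the gap sits immediately after word 4 ("claimed").
Base order: Nora has claimed that Priya wondered whether Emma had confirmed that Ingrid has looked at the photograph.

4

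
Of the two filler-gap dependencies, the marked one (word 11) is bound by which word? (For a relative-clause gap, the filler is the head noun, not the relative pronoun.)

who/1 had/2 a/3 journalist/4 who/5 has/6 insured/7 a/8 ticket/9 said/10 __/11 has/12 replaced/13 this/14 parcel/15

1

The marked gap is the subject of "replaced".
Its filler is the fronted wh-phrase "who", at word 1.
(The other dependency links word 4 to a gap after word 5.)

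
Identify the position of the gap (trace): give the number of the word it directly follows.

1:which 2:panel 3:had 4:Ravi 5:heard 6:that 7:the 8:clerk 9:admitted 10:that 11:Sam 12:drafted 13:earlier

12

The displaced element is "which panel" (word 2).
It is linked across 2 clause boundaries (that → that).
It functions as the direct object of "drafted", so the gap sits immediately after word 12 ("drafted").
Base order: Ravi had heard that the clerk admitted that Sam drafted which panel earlier.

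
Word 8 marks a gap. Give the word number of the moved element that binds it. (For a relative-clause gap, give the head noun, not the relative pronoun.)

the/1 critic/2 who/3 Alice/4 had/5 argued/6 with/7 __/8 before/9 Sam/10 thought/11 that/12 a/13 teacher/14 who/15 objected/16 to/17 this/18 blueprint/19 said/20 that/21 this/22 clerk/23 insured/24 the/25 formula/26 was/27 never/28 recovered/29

2

The gap at 8 is the prepositional object of "argued", inside a relative clause.
The relative pronoun is "who" (word 3); it is bound by the head noun immediately before it.
Its filler is the head noun "critic", at word 2.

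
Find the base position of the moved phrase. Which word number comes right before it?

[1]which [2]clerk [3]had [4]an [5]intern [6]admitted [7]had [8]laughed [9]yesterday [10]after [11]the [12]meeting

The displaced element is "which clerk" (word 2).
It is linked across 1 clause boundary (Ø).
It functions as the subject of "laughed", so the gap sits immediately after word 6 ("admitted").
Base order: An intern had admitted which clerk had laughed yesterday after the meeting.

6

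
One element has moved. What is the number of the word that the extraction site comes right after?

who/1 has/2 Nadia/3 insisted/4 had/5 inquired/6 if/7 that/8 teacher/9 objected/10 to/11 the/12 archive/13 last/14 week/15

4

The displaced element is "who" (word 1).
It is linked across 1 clause boundary (Ø).
It functions as the subject of "inquired", so the gap sits immediately after word 4 ("insisted").
Base order: Nadia has insisted that who had inquired if that teacher objected to the archive last week.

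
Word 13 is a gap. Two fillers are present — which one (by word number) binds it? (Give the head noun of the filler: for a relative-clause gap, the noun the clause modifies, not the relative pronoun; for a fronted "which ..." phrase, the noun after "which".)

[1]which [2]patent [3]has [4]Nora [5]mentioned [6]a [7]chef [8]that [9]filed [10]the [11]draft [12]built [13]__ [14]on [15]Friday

2

The marked gap is the direct object of "built".
Its filler is the fronted wh-phrase "which patent", at word 2.
(The other dependency links word 7 to a gap after word 8.)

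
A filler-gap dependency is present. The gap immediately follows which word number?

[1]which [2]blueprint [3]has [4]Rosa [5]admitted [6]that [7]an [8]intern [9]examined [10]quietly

9

The displaced element is "which blueprint" (word 2).
It is linked across 1 clause boundary (that).
It functions as the direct object of "examined", so the gap sits immediately after word 9 ("examined").
Base order: Rosa has admitted that an intern examined which blueprint quietly.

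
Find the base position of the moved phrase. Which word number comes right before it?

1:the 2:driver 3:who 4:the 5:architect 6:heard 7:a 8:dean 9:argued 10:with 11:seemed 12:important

The displaced element is "the driver" (word 2).
It is linked across 1 clause boundary (Ø).
It functions as the object of the preposition "with" of "argued", so the gap sits immediately after word 10 ("with").
Base order: The architect heard a dean argued with the driver.

10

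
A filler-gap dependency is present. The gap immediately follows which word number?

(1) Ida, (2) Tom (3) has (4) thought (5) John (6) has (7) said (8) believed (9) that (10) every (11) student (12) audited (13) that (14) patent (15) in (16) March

The displaced element is "Ida" (word 1).
It is linked across 2 clause boundaries (Ø → Ø).
It functions as the subject of "believed", so the gap sits immediately after word 7 ("said").
Base order: Tom has thought John has said Ida believed that every student audited that patent in March.

7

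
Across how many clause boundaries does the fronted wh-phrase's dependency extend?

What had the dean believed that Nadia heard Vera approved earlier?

"what" is extracted from the object of "approved".
Boundaries crossed, outermost first: [that], [Ø] — 2 in total.

2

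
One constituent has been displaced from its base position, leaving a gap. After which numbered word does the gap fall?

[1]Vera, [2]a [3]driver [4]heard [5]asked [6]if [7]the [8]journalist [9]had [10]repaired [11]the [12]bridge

4

The displaced element is "Vera" (word 1).
It is linked across 1 clause boundary (Ø).
It functions as the subject of "asked", so the gap sits immediately after word 4 ("heard").
Base order: A driver heard Vera asked if the journalist had repaired the bridge.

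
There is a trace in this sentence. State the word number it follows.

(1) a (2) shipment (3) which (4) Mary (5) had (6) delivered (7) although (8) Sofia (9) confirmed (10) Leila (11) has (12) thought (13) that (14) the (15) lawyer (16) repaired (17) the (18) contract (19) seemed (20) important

The displaced element is "a shipment" (word 2).
It functions as the direct object of "delivered", so the gap sits immediately after word 6 ("delivered").
Base order: Mary had delivered a shipment although Sofia confirmed Leila has thought that the lawyer repaired the contract.

6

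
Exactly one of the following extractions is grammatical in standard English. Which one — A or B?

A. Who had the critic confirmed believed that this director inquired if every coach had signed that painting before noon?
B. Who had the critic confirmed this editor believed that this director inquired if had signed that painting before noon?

A

In B, the wh-phrase is extracted from inside a wh-island (introduced by "if"), which blocks movement.
In A, the extraction path crosses only that-complement boundaries, which are transparent.
So A is grammatical.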